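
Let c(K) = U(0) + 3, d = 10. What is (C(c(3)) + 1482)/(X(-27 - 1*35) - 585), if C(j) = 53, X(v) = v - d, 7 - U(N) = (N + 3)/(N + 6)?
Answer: -1535/657 ≈ -2.3364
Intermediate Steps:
U(N) = 7 - (3 + N)/(6 + N) (U(N) = 7 - (N + 3)/(N + 6) = 7 - (3 + N)/(6 + N))
X(v) = -10 + v (X(v) = v - 1*10 = v - 10 = -10 + v)
c(K) = 19/2 (c(K) = 3*(13 + 2*0)/(6 + 0) + 3 = 3*(13 + 0)/6 + 3 = 3*(1/6)*13 + 3 = 13/2 + 3 = 19/2)
(C(c(3)) + 1482)/(X(-27 - 1*35) - 585) = (53 + 1482)/((-10 + (-27 - 1*35)) - 585) = 1535/((-10 + (-27 - 35)) - 585) = 1535/((-10 - 62) - 585) = 1535/(-72 - 585) = 1535/(-657) = 1535*(-1/657) = -1535/657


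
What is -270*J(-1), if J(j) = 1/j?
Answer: 270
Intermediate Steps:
-270*J(-1) = -270/(-1) = -270*(-1) = 270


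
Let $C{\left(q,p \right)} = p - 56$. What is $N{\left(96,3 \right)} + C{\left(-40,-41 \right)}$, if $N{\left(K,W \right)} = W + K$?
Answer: $2$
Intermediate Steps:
$C{\left(q,p \right)} = -56 + p$ ($C{\left(q,p \right)} = p - 56 = -56 + p$)
$N{\left(K,W \right)} = K + W$
$N{\left(96,3 \right)} + C{\left(-40,-41 \right)} = \left(96 + 3\right) - 97 = 99 - 97 = 2$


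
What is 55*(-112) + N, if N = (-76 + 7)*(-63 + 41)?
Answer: -4642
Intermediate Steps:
N = 1518 (N = -69*(-22) = 1518)
55*(-112) + N = 55*(-112) + 1518 = -6160 + 1518 = -4642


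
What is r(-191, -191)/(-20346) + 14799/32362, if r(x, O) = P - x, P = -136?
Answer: 74830136/164609313 ≈ 0.45459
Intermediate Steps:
r(x, O) = -136 - x
r(-191, -191)/(-20346) + 14799/32362 = (-136 - 1*(-191))/(-20346) + 14799/32362 = (-136 + 191)*(-1/20346) + 14799*(1/32362) = 55*(-1/20346) + 14799/32362 = -55/20346 + 14799/32362 = 74830136/164609313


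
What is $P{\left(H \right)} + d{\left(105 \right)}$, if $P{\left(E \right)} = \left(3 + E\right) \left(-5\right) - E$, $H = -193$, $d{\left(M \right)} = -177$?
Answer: $966$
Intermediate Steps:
$P{\left(E \right)} = -15 - 6 E$ ($P{\left(E \right)} = \left(-15 - 5 E\right) - E = -15 - 6 E$)
$P{\left(H \right)} + d{\left(105 \right)} = \left(-15 - -1158\right) - 177 = \left(-15 + 1158\right) - 177 = 1143 - 177 = 966$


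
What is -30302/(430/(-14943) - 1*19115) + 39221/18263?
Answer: 2781780276299/745223997875 ≈ 3.7328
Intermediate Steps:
-30302/(430/(-14943) - 1*19115) + 39221/18263 = -30302/(430*(-1/14943) - 19115) + 39221*(1/18263) = -30302/(-430/14943 - 19115) + 5603/2609 = -30302/(-285635875/14943) + 5603/2609 = -30302*(-14943/285635875) + 5603/2609 = 452802786/285635875 + 5603/2609 = 2781780276299/745223997875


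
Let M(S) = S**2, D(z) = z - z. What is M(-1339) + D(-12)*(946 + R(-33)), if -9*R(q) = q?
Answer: 1792921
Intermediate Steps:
D(z) = 0
R(q) = -q/9
M(-1339) + D(-12)*(946 + R(-33)) = (-1339)**2 + 0*(946 - 1/9*(-33)) = 1792921 + 0*(946 + 11/3) = 1792921 + 0*(2849/3) = 1792921 + 0 = 1792921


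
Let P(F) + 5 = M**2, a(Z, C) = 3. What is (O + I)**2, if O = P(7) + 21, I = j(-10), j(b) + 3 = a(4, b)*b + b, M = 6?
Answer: 81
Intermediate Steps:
P(F) = 31 (P(F) = -5 + 6**2 = -5 + 36 = 31)
j(b) = -3 + 4*b (j(b) = -3 + (3*b + b) = -3 + 4*b)
I = -43 (I = -3 + 4*(-10) = -3 - 40 = -43)
O = 52 (O = 31 + 21 = 52)
(O + I)**2 = (52 - 43)**2 = 9**2 = 81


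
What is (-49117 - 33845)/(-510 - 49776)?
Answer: 13827/8381 ≈ 1.6498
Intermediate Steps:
(-49117 - 33845)/(-510 - 49776) = -82962/(-50286) = -82962*(-1/50286) = 13827/8381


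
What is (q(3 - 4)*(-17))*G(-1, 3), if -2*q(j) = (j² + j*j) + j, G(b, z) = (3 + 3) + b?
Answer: 85/2 ≈ 42.500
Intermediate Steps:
G(b, z) = 6 + b
q(j) = -j² - j/2 (q(j) = -((j² + j*j) + j)/2 = -((j² + j²) + j)/2 = -(2*j² + j)/2 = -(j + 2*j²)/2 = -j² - j/2)
(q(3 - 4)*(-17))*G(-1, 3) = (-(3 - 4)*(½ + (3 - 4))*(-17))*(6 - 1) = (-1*(-1)*(½ - 1)*(-17))*5 = (-1*(-1)*(-½)*(-17))*5 = -½*(-17)*5 = (17/2)*5 = 85/2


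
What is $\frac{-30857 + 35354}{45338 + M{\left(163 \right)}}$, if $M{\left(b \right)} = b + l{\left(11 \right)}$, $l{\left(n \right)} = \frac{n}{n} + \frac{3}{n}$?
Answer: $\frac{49467}{500525} \approx 0.09883$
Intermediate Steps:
$l{\left(n \right)} = 1 + \frac{3}{n}$
$M{\left(b \right)} = \frac{14}{11} + b$ ($M{\left(b \right)} = b + \frac{3 + 11}{11} = b + \frac{1}{11} \cdot 14 = b + \frac{14}{11} = \frac{14}{11} + b$)
$\frac{-30857 + 35354}{45338 + M{\left(163 \right)}} = \frac{-30857 + 35354}{45338 + \left(\frac{14}{11} + 163\right)} = \frac{4497}{45338 + \frac{1807}{11}} = \frac{4497}{\frac{500525}{11}} = 4497 \cdot \frac{11}{500525} = \frac{49467}{500525}$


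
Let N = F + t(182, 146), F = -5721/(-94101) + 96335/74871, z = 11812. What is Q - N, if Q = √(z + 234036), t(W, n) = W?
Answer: -430587634516/2348478657 + 2*√61462 ≈ 312.48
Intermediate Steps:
Q = 2*√61462 (Q = √(11812 + 234036) = √245848 = 2*√61462 ≈ 495.83)
F = 3164518942/2348478657 (F = -5721*(-1/94101) + 96335*(1/74871) = 1907/31367 + 96335/74871 = 3164518942/2348478657 ≈ 1.3475)
N = 430587634516/2348478657 (N = 3164518942/2348478657 + 182 = 430587634516/2348478657 ≈ 183.35)
Q - N = 2*√61462 - 1*430587634516/2348478657 = 2*√61462 - 430587634516/2348478657 = -430587634516/2348478657 + 2*√61462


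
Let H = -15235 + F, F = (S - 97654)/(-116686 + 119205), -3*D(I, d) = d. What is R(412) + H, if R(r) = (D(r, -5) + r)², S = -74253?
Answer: 3532524191/22671 ≈ 1.5582e+5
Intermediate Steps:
D(I, d) = -d/3
F = -171907/2519 (F = (-74253 - 97654)/(-116686 + 119205) = -171907/2519 ≈ -68.244)
R(r) = (5/3 + r)² (R(r) = (-⅓*(-5) + r)² = (5/3 + r)²)
H = -38548872/2519 (H = -15235 - 171907/2519 = -38548872/2519 ≈ -15303.)
R(412) + H = (5 + 3*412)²/9 - 38548872/2519 = (5 + 1236)²/9 - 38548872/2519 = (⅑)*1241² - 38548872/2519 = (⅑)*1540081 - 38548872/2519 = 1540081/9 - 38548872/2519 = 3532524191/22671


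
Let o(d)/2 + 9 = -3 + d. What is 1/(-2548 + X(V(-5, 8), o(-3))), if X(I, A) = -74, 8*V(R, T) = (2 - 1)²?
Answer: -1/2622 ≈ -0.00038139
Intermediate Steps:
V(R, T) = ⅛ (V(R, T) = (2 - 1)²/8 = (⅛)*1² = (⅛)*1 = ⅛)
o(d) = -24 + 2*d (o(d) = -18 + 2*(-3 + d) = -18 + (-6 + 2*d) = -24 + 2*d)
1/(-2548 + X(V(-5, 8), o(-3))) = 1/(-2548 - 74) = 1/(-2622) = -1/2622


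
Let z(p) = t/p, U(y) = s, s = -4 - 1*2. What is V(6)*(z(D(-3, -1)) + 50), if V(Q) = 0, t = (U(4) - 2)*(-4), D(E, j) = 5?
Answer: 0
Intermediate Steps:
s = -6 (s = -4 - 2 = -6)
U(y) = -6
t = 32 (t = (-6 - 2)*(-4) = -8*(-4) = 32)
z(p) = 32/p
V(6)*(z(D(-3, -1)) + 50) = 0*(32/5 + 50) = 0*(282/5) = 0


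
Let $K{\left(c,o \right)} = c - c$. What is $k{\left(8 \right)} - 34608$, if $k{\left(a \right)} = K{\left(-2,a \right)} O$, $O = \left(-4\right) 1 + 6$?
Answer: $-34608$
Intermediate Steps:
$K{\left(c,o \right)} = 0$
$O = 2$ ($O = -4 + 6 = 2$)
$k{\left(a \right)} = 0$ ($k{\left(a \right)} = 0 \cdot 2 = 0$)
$k{\left(8 \right)} - 34608 = 0 - 34608 = -34608$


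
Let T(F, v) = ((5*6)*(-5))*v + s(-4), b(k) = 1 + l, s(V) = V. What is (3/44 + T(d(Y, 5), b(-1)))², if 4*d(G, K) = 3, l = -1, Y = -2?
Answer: 29929/1936 ≈ 15.459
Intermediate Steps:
d(G, K) = ¾ (d(G, K) = (¼)*3 = ¾)
b(k) = 0 (b(k) = 1 - 1 = 0)
T(F, v) = -4 - 150*v (T(F, v) = ((5*6)*(-5))*v - 4 = (30*(-5))*v - 4 = -150*v - 4 = -4 - 150*v)
(3/44 + T(d(Y, 5), b(-1)))² = (3/44 + (-4 - 150*0))² = (3*(1/44) + (-4 + 0))² = (3/44 - 4)² = (-173/44)² = 29929/1936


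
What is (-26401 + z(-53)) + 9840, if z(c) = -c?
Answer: -16508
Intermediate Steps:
(-26401 + z(-53)) + 9840 = (-26401 - 1*(-53)) + 9840 = (-26401 + 53) + 9840 = -26348 + 9840 = -16508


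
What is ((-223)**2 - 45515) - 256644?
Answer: -252430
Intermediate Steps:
((-223)**2 - 45515) - 256644 = (49729 - 45515) - 256644 = 4214 - 256644 = -252430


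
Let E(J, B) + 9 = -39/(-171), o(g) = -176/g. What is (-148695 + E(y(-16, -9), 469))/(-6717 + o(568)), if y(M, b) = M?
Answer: 601804165/27184953 ≈ 22.137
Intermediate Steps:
E(J, B) = -500/57 (E(J, B) = -9 - 39/(-171) = -9 - 39*(-1/171) = -9 + 13/57 = -500/57)
(-148695 + E(y(-16, -9), 469))/(-6717 + o(568)) = (-148695 - 500/57)/(-6717 - 176/568) = -8476115/(57*(-6717 - 176*1/568)) = -8476115/(57*(-6717 - 22/71)) = -8476115/(57*(-476929/71)) = -8476115/57*(-71/476929) = 601804165/27184953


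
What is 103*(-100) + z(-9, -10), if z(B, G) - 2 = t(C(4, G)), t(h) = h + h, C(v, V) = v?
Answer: -10290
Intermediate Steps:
t(h) = 2*h
z(B, G) = 10 (z(B, G) = 2 + 2*4 = 2 + 8 = 10)
103*(-100) + z(-9, -10) = 103*(-100) + 10 = -10300 + 10 = -10290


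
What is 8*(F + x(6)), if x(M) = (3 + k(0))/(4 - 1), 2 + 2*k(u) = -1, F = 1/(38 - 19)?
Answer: 84/19 ≈ 4.4211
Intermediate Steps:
F = 1/19 ≈ 0.052632
k(u) = -3/2 (k(u) = -1 + (½)*(-1) = -1 - ½ = -3/2)
x(M) = ½ (x(M) = (3 - 3/2)/(4 - 1) = (3/2)/3 = (3/2)*(⅓) = ½)
8*(F + x(6)) = 8*(1/19 + ½) = 8*(21/38) = 84/19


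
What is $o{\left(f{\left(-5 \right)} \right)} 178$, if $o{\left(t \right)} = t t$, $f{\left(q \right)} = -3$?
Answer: $1602$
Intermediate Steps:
$o{\left(t \right)} = t^{2}$
$o{\left(f{\left(-5 \right)} \right)} 178 = \left(-3\right)^{2} \cdot 178 = 9 \cdot 178 = 1602$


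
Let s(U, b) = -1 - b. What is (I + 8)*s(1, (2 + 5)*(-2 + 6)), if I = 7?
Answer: -435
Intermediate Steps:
(I + 8)*s(1, (2 + 5)*(-2 + 6)) = (7 + 8)*(-1 - (2 + 5)*(-2 + 6)) = 15*(-1 - 7*4) = 15*(-1 - 1*28) = 15*(-1 - 28) = 15*(-29) = -435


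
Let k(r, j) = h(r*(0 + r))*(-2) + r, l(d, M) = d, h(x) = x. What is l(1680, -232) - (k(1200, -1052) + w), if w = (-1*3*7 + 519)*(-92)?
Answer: 2926296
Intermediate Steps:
k(r, j) = r - 2*r² (k(r, j) = (r*(0 + r))*(-2) + r = (r*r)*(-2) + r = r²*(-2) + r = -2*r² + r = r - 2*r²)
w = -45816 (w = (-3*7 + 519)*(-92) = (-21 + 519)*(-92) = 498*(-92) = -45816)
l(1680, -232) - (k(1200, -1052) + w) = 1680 - (1200*(1 - 2*1200) - 45816) = 1680 - (1200*(1 - 2400) - 45816) = 1680 - (1200*(-2399) - 45816) = 1680 - (-2878800 - 45816) = 1680 - 1*(-2924616) = 1680 + 2924616 = 2926296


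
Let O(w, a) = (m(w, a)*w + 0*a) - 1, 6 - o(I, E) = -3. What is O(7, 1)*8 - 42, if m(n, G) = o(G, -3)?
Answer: 454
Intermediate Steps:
o(I, E) = 9 (o(I, E) = 6 - 1*(-3) = 6 + 3 = 9)
m(n, G) = 9
O(w, a) = -1 + 9*w (O(w, a) = (9*w + 0*a) - 1 = (9*w + 0) - 1 = 9*w - 1 = -1 + 9*w)
O(7, 1)*8 - 42 = (-1 + 9*7)*8 - 42 = (-1 + 63)*8 - 42 = 62*8 - 42 = 496 - 42 = 454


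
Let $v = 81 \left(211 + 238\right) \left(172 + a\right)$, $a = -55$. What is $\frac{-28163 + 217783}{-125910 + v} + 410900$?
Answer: $\frac{1696714356320}{4129263} \approx 4.109 \cdot 10^{5}$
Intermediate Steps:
$v = 4255173$ ($v = 81 \left(211 + 238\right) \left(172 - 55\right) = 81 \cdot 449 \cdot 117 = 81 \cdot 52533 = 4255173$)
$\frac{-28163 + 217783}{-125910 + v} + 410900 = \frac{-28163 + 217783}{-125910 + 4255173} + 410900 = \frac{189620}{4129263} + 410900 = \frac{1696714356320}{4129263}$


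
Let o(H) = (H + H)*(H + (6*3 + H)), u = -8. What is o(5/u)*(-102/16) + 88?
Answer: 28349/128 ≈ 221.48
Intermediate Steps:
o(H) = 2*H*(18 + 2*H) (o(H) = (2*H)*(H + (18 + H)) = (2*H)*(18 + 2*H) = 2*H*(18 + 2*H))
o(5/u)*(-102/16) + 88 = (4*(5/(-8))*(9 + 5/(-8)))*(-102/16) + 88 = (4*(5*(-⅛))*(9 + 5*(-⅛)))*(-102*1/16) + 88 = (4*(-5/8)*(9 - 5/8))*(-51/8) + 88 = (4*(-5/8)*(67/8))*(-51/8) + 88 = -335/16*(-51/8) + 88 = 17085/128 + 88 = 28349/128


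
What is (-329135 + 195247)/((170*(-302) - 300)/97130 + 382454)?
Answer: -650227072/1857385269 ≈ -0.35008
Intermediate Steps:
(-329135 + 195247)/((170*(-302) - 300)/97130 + 382454) = -133888/((-51340 - 300)*(1/97130) + 382454) = -133888/(-51640*1/97130 + 382454) = -133888/(-5164/9713 + 382454) = -133888/3714770538/9713 = -133888*9713/3714770538 = -650227072/1857385269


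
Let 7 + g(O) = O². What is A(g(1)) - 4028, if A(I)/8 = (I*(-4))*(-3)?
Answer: -4604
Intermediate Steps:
g(O) = -7 + O²
A(I) = 96*I (A(I) = 8*((I*(-4))*(-3)) = 8*(-4*I*(-3)) = 8*(12*I) = 96*I)
A(g(1)) - 4028 = 96*(-7 + 1²) - 4028 = 96*(-7 + 1) - 4028 = 96*(-6) - 4028 = -576 - 4028 = -4604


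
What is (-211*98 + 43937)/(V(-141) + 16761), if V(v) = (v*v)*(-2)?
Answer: -7753/7667 ≈ -1.0112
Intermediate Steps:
V(v) = -2*v² (V(v) = v²*(-2) = -2*v²)
(-211*98 + 43937)/(V(-141) + 16761) = (-211*98 + 43937)/(-2*(-141)² + 16761) = (-20678 + 43937)/(-2*19881 + 16761) = 23259/(-39762 + 16761) = 23259/(-23001) = 23259*(-1/23001) = -7753/7667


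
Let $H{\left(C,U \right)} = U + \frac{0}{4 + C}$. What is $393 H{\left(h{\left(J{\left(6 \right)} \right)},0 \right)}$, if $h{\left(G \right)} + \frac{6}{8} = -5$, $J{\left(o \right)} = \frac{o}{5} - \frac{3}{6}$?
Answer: $0$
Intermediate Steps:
$J{\left(o \right)} = - \frac{1}{2} + \frac{o}{5}$ ($J{\left(o \right)} = o \frac{1}{5} - \frac{1}{2} = \frac{o}{5} - \frac{1}{2} = - \frac{1}{2} + \frac{o}{5}$)
$h{\left(G \right)} = - \frac{23}{4}$ ($h{\left(G \right)} = - \frac{3}{4} - 5 = - \frac{23}{4}$)
$H{\left(C,U \right)} = U$ ($H{\left(C,U \right)} = U + 0 = U$)
$393 H{\left(h{\left(J{\left(6 \right)} \right)},0 \right)} = 393 \cdot 0 = 0$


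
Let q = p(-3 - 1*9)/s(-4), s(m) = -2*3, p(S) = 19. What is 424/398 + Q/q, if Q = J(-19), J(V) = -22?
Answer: 30296/3781 ≈ 8.0127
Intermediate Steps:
Q = -22
s(m) = -6
q = -19/6 (q = 19/(-6) = 19*(-⅙) = -19/6 ≈ -3.1667)
424/398 + Q/q = 424/398 - 22/(-19/6) = 424*(1/398) - 22*(-6/19) = 212/199 + 132/19 = 30296/3781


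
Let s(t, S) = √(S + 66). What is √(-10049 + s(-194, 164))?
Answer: √(-10049 + √230) ≈ 100.17*I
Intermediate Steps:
s(t, S) = √(66 + S)
√(-10049 + s(-194, 164)) = √(-10049 + √(66 + 164)) = √(-10049 + √230)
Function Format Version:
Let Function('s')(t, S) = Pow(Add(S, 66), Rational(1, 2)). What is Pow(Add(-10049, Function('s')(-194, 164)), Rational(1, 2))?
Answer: Pow(Add(-10049, Pow(230, Rational(1, 2))), Rational(1, 2)) ≈ Mul(100.17, I)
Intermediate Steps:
Function('s')(t, S) = Pow(Add(66, S), Rational(1, 2))
Pow(Add(-10049, Function('s')(-194, 164)), Rational(1, 2)) = Pow(Add(-10049, Pow(Add(66, 164), Rational(1, 2))), Rational(1, 2)) = Pow(Add(-10049, Pow(230, Rational(1, 2))), Rational(1, 2))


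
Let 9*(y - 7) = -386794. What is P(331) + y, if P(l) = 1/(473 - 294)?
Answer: -69224840/1611 ≈ -42970.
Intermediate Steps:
y = -386731/9 (y = 7 + (⅑)*(-386794) = 7 - 386794/9 = -386731/9 ≈ -42970.)
P(l) = 1/179
P(331) + y = 1/179 - 386731/9 = -69224840/1611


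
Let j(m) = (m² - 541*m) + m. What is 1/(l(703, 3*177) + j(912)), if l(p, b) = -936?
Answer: 1/338328 ≈ 2.9557e-6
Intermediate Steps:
j(m) = m² - 540*m
1/(l(703, 3*177) + j(912)) = 1/(-936 + 912*(-540 + 912)) = 1/(-936 + 912*372) = 1/(-936 + 339264) = 1/338328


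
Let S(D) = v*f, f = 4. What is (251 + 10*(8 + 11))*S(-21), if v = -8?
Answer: -14112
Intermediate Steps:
S(D) = -32 (S(D) = -8*4 = -32)
(251 + 10*(8 + 11))*S(-21) = (251 + 10*(8 + 11))*(-32) = (251 + 10*19)*(-32) = (251 + 190)*(-32) = 441*(-32) = -14112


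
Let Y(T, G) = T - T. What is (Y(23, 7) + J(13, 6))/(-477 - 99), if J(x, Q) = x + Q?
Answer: -19/576 ≈ -0.032986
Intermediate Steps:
J(x, Q) = Q + x
Y(T, G) = 0
(Y(23, 7) + J(13, 6))/(-477 - 99) = (0 + (6 + 13))/(-477 - 99) = (0 + 19)/(-576) = 19*(-1/576) = -19/576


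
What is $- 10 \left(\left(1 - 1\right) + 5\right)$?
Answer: $-50$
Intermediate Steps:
$- 10 \left(\left(1 - 1\right) + 5\right) = - 10 \left(0 + 5\right) = \left(-10\right) 5 = -50$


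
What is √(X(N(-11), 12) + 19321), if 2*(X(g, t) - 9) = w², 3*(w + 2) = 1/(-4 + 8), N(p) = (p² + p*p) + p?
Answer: √11135138/24 ≈ 139.04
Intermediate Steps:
N(p) = p + 2*p² (N(p) = (p² + p²) + p = 2*p² + p = p + 2*p²)
w = -23/12 (w = -2 + 1/(3*(-4 + 8)) = -2 + (⅓)/4 = -2 + (⅓)*(¼) = -2 + 1/12 = -23/12 ≈ -1.9167)
X(g, t) = 3121/288 (X(g, t) = 9 + (-23/12)²/2 = 9 + (½)*(529/144) = 9 + 529/288 = 3121/288)
√(X(N(-11), 12) + 19321) = √(3121/288 + 19321) = √(5567569/288) = √11135138/24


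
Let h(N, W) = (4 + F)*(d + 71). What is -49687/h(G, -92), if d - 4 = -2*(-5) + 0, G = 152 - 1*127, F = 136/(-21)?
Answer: 1043427/4420 ≈ 236.07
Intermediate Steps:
F = -136/21 (F = 136*(-1/21) = -136/21 ≈ -6.4762)
G = 25 (G = 152 - 127 = 25)
d = 14 (d = 4 + (-2*(-5) + 0) = 4 + (10 + 0) = 4 + 10 = 14)
h(N, W) = -4420/21 (h(N, W) = (4 - 136/21)*(14 + 71) = -52/21*85 = -4420/21)
-49687/h(G, -92) = -49687/(-4420/21) = -49687*(-21/4420) = 1043427/4420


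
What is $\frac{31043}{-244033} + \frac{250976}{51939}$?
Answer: $\frac{59634083831}{12674829987} \approx 4.7049$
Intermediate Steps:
$\frac{31043}{-244033} + \frac{250976}{51939} = 31043 \left(- \frac{1}{244033}\right) + 250976 \cdot \frac{1}{51939} = - \frac{31043}{244033} + \frac{250976}{51939} = \frac{59634083831}{12674829987}$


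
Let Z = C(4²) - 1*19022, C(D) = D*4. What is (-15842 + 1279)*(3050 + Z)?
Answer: 231668204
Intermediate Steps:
C(D) = 4*D
Z = -18958 (Z = 4*4² - 1*19022 = 4*16 - 19022 = 64 - 19022 = -18958)
(-15842 + 1279)*(3050 + Z) = (-15842 + 1279)*(3050 - 18958) = -14563*(-15908) = 231668204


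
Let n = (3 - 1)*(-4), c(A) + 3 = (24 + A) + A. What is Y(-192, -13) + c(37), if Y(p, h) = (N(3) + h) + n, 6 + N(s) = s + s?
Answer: 74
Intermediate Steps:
c(A) = 21 + 2*A (c(A) = -3 + ((24 + A) + A) = -3 + (24 + 2*A) = 21 + 2*A)
N(s) = -6 + 2*s (N(s) = -6 + (s + s) = -6 + 2*s)
n = -8 (n = 2*(-4) = -8)
Y(p, h) = -8 + h (Y(p, h) = ((-6 + 2*3) + h) - 8 = ((-6 + 6) + h) - 8 = (0 + h) - 8 = h - 8 = -8 + h)
Y(-192, -13) + c(37) = (-8 - 13) + (21 + 2*37) = -21 + (21 + 74) = -21 + 95 = 74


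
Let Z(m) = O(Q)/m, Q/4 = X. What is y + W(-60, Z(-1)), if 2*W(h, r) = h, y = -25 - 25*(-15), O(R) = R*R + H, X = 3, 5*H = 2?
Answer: 320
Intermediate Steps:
H = 2/5 (H = (1/5)*2 = 2/5 ≈ 0.40000)
Q = 12 (Q = 4*3 = 12)
O(R) = 2/5 + R**2 (O(R) = R*R + 2/5 = R**2 + 2/5 = 2/5 + R**2)
Z(m) = 722/(5*m) (Z(m) = (2/5 + 12**2)/m = (2/5 + 144)/m = 722/(5*m))
y = 350 (y = -25 + 375 = 350)
W(h, r) = h/2
y + W(-60, Z(-1)) = 350 + (1/2)*(-60) = 350 - 30 = 320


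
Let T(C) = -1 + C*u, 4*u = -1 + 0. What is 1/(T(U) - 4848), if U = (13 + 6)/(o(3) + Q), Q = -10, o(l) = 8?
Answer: -8/38773 ≈ -0.00020633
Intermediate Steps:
U = -19/2 (U = (13 + 6)/(8 - 10) = 19/(-2) = 19*(-½) = -19/2 ≈ -9.5000)
u = -¼ (u = (-1 + 0)/4 = (¼)*(-1) = -¼ ≈ -0.25000)
T(C) = -1 - C/4 (T(C) = -1 + C*(-¼) = -1 - C/4)
1/(T(U) - 4848) = 1/((-1 - ¼*(-19/2)) - 4848) = 1/((-1 + 19/8) - 4848) = 1/(11/8 - 4848) = 1/(-38773/8) = -8/38773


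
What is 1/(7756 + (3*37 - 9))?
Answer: 1/7858 ≈ 0.00012726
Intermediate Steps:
1/(7756 + (3*37 - 9)) = 1/(7756 + (111 - 9)) = 1/(7756 + 102) = 1/7858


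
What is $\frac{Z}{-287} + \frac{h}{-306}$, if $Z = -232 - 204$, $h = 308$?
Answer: $\frac{22510}{43911} \approx 0.51263$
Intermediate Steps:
$Z = -436$
$\frac{Z}{-287} + \frac{h}{-306} = - \frac{436}{-287} + \frac{308}{-306} = \left(-436\right) \left(- \frac{1}{287}\right) + 308 \left(- \frac{1}{306}\right) = \frac{436}{287} - \frac{154}{153} = \frac{22510}{43911}$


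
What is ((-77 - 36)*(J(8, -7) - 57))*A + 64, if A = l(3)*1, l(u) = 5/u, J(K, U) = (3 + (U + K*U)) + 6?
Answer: 20969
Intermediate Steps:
J(K, U) = 9 + U + K*U (J(K, U) = (3 + U + K*U) + 6 = 9 + U + K*U)
A = 5/3 (A = (5/3)*1 = 5/3 ≈ 1.6667)
((-77 - 36)*(J(8, -7) - 57))*A + 64 = ((-77 - 36)*((9 - 7 + 8*(-7)) - 57))*(5/3) + 64 = -113*((9 - 7 - 56) - 57)*(5/3) + 64 = -113*(-54 - 57)*(5/3) + 64 = -113*(-111)*(5/3) + 64 = 12543*(5/3) + 64 = 20905 + 64 = 20969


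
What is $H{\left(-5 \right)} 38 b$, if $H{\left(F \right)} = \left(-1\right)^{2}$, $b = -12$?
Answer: $-456$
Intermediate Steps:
$H{\left(F \right)} = 1$
$H{\left(-5 \right)} 38 b = 1 \cdot 38 \left(-12\right) = 38 \left(-12\right) = -456$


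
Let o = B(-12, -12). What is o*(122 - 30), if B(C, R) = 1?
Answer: 92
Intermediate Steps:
o = 1
o*(122 - 30) = 1*(122 - 30) = 1*92 = 92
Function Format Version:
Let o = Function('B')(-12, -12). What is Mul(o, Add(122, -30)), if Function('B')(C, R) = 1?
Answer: 92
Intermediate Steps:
o = 1
Mul(o, Add(122, -30)) = Mul(1, Add(122, -30)) = Mul(1, 92) = 92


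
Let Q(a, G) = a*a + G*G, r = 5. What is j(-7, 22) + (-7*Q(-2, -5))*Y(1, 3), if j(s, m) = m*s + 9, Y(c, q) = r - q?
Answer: -551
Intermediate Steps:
Y(c, q) = 5 - q
Q(a, G) = G² + a² (Q(a, G) = a² + G² = G² + a²)
j(s, m) = 9 + m*s
j(-7, 22) + (-7*Q(-2, -5))*Y(1, 3) = (9 + 22*(-7)) + (-7*((-5)² + (-2)²))*(5 - 1*3) = (9 - 154) + (-7*(25 + 4))*(5 - 3) = -145 - 7*29*2 = -145 - 203*2 = -145 - 406 = -551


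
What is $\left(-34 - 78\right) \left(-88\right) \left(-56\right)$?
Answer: $-551936$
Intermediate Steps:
$\left(-34 - 78\right) \left(-88\right) \left(-56\right) = \left(-112\right) \left(-88\right) \left(-56\right) = 9856 \left(-56\right) = -551936$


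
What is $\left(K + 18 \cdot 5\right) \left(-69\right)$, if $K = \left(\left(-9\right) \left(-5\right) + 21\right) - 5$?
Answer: $-10419$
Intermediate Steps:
$K = 61$ ($K = \left(45 + 21\right) - 5 = 66 - 5 = 61$)
$\left(K + 18 \cdot 5\right) \left(-69\right) = \left(61 + 18 \cdot 5\right) \left(-69\right) = \left(61 + 90\right) \left(-69\right) = 151 \left(-69\right) = -10419$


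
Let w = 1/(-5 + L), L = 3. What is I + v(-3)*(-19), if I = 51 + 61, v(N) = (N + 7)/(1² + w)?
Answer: -40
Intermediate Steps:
w = -½ (w = 1/(-5 + 3) = 1/(-2) = -½ ≈ -0.50000)
v(N) = 14 + 2*N (v(N) = (N + 7)/(1² - ½) = (7 + N)/(1 - ½) = (7 + N)/(½) = (7 + N)*2 = 14 + 2*N)
I = 112
I + v(-3)*(-19) = 112 + (14 + 2*(-3))*(-19) = 112 + (14 - 6)*(-19) = 112 + 8*(-19) = 112 - 152 = -40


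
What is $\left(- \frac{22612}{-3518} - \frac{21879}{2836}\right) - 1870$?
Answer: $- \frac{9334961225}{4988524} \approx -1871.3$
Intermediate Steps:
$\left(- \frac{22612}{-3518} - \frac{21879}{2836}\right) - 1870 = \left(\left(-22612\right) \left(- \frac{1}{3518}\right) - \frac{21879}{2836}\right) - 1870 = \left(\frac{11306}{1759} - \frac{21879}{2836}\right) - 1870 = - \frac{6421345}{4988524} - 1870 = - \frac{9334961225}{4988524}$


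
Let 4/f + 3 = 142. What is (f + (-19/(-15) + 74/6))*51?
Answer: 483072/695 ≈ 695.07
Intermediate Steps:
f = 4/139 (f = 4/(-3 + 142) = 4/139 ≈ 0.028777)
(f + (-19/(-15) + 74/6))*51 = (4/139 + (-19/(-15) + 74/6))*51 = (4/139 + (-19*(-1/15) + 74*(1/6)))*51 = (4/139 + (19/15 + 37/3))*51 = (4/139 + 68/5)*51 = (9472/695)*51 = 483072/695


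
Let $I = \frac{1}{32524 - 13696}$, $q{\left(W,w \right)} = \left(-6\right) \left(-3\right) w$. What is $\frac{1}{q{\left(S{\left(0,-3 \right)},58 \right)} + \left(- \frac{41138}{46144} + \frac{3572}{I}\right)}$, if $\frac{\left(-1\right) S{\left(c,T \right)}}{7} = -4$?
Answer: $\frac{23072}{1551699494951} \approx 1.4869 \cdot 10^{-8}$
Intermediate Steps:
$S{\left(c,T \right)} = 28$ ($S{\left(c,T \right)} = \left(-7\right) \left(-4\right) = 28$)
$q{\left(W,w \right)} = 18 w$
$I = \frac{1}{18828} \approx 5.3112 \cdot 10^{-5}$
$\frac{1}{q{\left(S{\left(0,-3 \right)},58 \right)} + \left(- \frac{41138}{46144} + \frac{3572}{I}\right)} = \frac{1}{18 \cdot 58 + \left(- \frac{41138}{46144} + 3572 \frac{1}{\frac{1}{18828}}\right)} = \frac{1}{1044 + \left(\left(-41138\right) \frac{1}{46144} + 3572 \cdot 18828\right)} = \frac{1}{1044 + \left(- \frac{20569}{23072} + 67253616\right)} = \frac{1}{1044 + \frac{1551675407783}{23072}} = \frac{1}{\frac{1551699494951}{23072}} = \frac{23072}{1551699494951}$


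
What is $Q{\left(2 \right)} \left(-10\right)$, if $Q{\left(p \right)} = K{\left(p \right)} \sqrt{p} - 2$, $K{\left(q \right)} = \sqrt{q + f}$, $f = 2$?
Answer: $20 - 20 \sqrt{2} \approx -8.2843$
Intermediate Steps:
$K{\left(q \right)} = \sqrt{2 + q}$ ($K{\left(q \right)} = \sqrt{q + 2} = \sqrt{2 + q}$)
$Q{\left(p \right)} = -2 + \sqrt{p} \sqrt{2 + p}$ ($Q{\left(p \right)} = \sqrt{2 + p} \sqrt{p} - 2 = \sqrt{p} \sqrt{2 + p} - 2 = -2 + \sqrt{p} \sqrt{2 + p}$)
$Q{\left(2 \right)} \left(-10\right) = \left(-2 + \sqrt{2} \sqrt{2 + 2}\right) \left(-10\right) = \left(-2 + \sqrt{2} \sqrt{4}\right) \left(-10\right) = \left(-2 + \sqrt{2} \cdot 2\right) \left(-10\right) = \left(-2 + 2 \sqrt{2}\right) \left(-10\right) = 20 - 20 \sqrt{2}$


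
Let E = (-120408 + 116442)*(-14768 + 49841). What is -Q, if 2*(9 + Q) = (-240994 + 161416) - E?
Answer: -69509961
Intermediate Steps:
E = -139099518 (E = -3966*35073 = -139099518)
Q = 69509961 (Q = -9 + ((-240994 + 161416) - 1*(-139099518))/2 = -9 + (-79578 + 139099518)/2 = -9 + (½)*139019940 = -9 + 69509970 = 69509961)
-Q = -1*69509961 = -69509961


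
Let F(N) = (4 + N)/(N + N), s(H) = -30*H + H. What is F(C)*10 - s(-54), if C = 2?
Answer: -1551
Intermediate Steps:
s(H) = -29*H
F(N) = (4 + N)/(2*N) (F(N) = (4 + N)/((2*N)) = (4 + N)*(1/(2*N)) = (4 + N)/(2*N))
F(C)*10 - s(-54) = ((½)*(4 + 2)/2)*10 - (-29)*(-54) = ((½)*(½)*6)*10 - 1*1566 = (3/2)*10 - 1566 = 15 - 1566 = -1551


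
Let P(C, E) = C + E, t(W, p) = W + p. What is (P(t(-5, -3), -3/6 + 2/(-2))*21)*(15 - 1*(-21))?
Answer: -7182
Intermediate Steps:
(P(t(-5, -3), -3/6 + 2/(-2))*21)*(15 - 1*(-21)) = (((-5 - 3) + (-3/6 + 2/(-2)))*21)*(15 - 1*(-21)) = ((-8 + (-3*1/6 + 2*(-1/2)))*21)*(15 + 21) = ((-8 + (-1/2 - 1))*21)*36 = ((-8 - 3/2)*21)*36 = -19/2*21*36 = -399/2*36 = -7182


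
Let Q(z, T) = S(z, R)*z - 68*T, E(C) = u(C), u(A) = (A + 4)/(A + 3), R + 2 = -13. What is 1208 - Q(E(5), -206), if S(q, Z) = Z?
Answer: -102265/8 ≈ -12783.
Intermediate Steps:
R = -15 (R = -2 - 13 = -15)
u(A) = (4 + A)/(3 + A)
E(C) = (4 + C)/(3 + C)
Q(z, T) = -68*T - 15*z (Q(z, T) = -15*z - 68*T = -68*T - 15*z)
1208 - Q(E(5), -206) = 1208 - (-68*(-206) - 15*(4 + 5)/(3 + 5)) = 1208 - (14008 - 15*9/8) = 1208 - (14008 - 135/8) = 1208 - 1*111929/8 = 1208 - 111929/8 = -102265/8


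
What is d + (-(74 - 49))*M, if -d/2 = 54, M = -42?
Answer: 942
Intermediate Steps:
d = -108 (d = -2*54 = -108)
d + (-(74 - 49))*M = -108 - (74 - 49)*(-42) = -108 - 1*25*(-42) = -108 - 25*(-42) = -108 + 1050 = 942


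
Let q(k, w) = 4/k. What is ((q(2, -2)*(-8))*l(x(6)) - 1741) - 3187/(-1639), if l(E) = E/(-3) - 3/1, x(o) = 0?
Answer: -2771640/1639 ≈ -1691.1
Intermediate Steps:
l(E) = -3 - E/3 (l(E) = E*(-⅓) - 3*1 = -E/3 - 3 = -3 - E/3)
((q(2, -2)*(-8))*l(x(6)) - 1741) - 3187/(-1639) = (((4/2)*(-8))*(-3 - ⅓*0) - 1741) - 3187/(-1639) = (((4*(½))*(-8))*(-3 + 0) - 1741) - 3187*(-1/1639) = ((2*(-8))*(-3) - 1741) + 3187/1639 = (-16*(-3) - 1741) + 3187/1639 = (48 - 1741) + 3187/1639 = -1693 + 3187/1639 = -2771640/1639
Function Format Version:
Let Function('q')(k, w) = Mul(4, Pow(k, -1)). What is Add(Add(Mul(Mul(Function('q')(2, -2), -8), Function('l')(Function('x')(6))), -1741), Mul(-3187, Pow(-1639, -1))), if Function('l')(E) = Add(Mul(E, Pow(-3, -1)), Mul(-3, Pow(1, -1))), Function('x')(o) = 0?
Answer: Rational(-2771640, 1639) ≈ -1691.1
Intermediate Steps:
Function('l')(E) = Add(-3, Mul(Rational(-1, 3), E)) (Function('l')(E) = Add(Mul(E, Rational(-1, 3)), Mul(-3, 1)) = Add(Mul(Rational(-1, 3), E), -3) = Add(-3, Mul(Rational(-1, 3), E)))
Add(Add(Mul(Mul(Function('q')(2, -2), -8), Function('l')(Function('x')(6))), -1741), Mul(-3187, Pow(-1639, -1))) = Add(Add(Mul(Mul(Mul(4, Pow(2, -1)), -8), Add(-3, Mul(Rational(-1, 3), 0))), -1741), Mul(-3187, Pow(-1639, -1))) = Add(Add(Mul(Mul(Mul(4, Rational(1, 2)), -8), Add(-3, 0)), -1741), Mul(-3187, Rational(-1, 1639))) = Add(Add(Mul(Mul(2, -8), -3), -1741), Rational(3187, 1639)) = Add(Add(Mul(-16, -3), -1741), Rational(3187, 1639)) = Add(Add(48, -1741), Rational(3187, 1639)) = Add(-1693, Rational(3187, 1639)) = Rational(-2771640, 1639)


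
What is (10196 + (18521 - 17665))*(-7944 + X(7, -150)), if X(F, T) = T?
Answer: -89454888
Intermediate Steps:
(10196 + (18521 - 17665))*(-7944 + X(7, -150)) = (10196 + (18521 - 17665))*(-7944 - 150) = (10196 + 856)*(-8094) = 11052*(-8094) = -89454888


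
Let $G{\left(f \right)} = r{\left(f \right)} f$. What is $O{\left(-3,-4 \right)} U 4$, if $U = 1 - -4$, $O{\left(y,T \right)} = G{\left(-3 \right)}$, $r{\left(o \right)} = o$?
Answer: $180$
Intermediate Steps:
$G{\left(f \right)} = f^{2}$ ($G{\left(f \right)} = f f = f^{2}$)
$O{\left(y,T \right)} = 9$ ($O{\left(y,T \right)} = \left(-3\right)^{2} = 9$)
$U = 5$ ($U = 1 + 4 = 5$)
$O{\left(-3,-4 \right)} U 4 = 9 \cdot 5 \cdot 4 = 45 \cdot 4 = 180$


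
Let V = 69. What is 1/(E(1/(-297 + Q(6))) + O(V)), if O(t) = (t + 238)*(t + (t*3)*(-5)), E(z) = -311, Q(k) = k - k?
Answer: -1/296873 ≈ -3.3684e-6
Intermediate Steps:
Q(k) = 0
O(t) = -14*t*(238 + t) (O(t) = (238 + t)*(t + (3*t)*(-5)) = (238 + t)*(t - 15*t) = (238 + t)*(-14*t) = -14*t*(238 + t))
1/(E(1/(-297 + Q(6))) + O(V)) = 1/(-311 - 14*69*(238 + 69)) = 1/(-311 - 14*69*307) = 1/(-311 - 296562) = 1/(-296873) = -1/296873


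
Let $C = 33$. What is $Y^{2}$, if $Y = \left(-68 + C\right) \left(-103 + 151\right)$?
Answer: $2822400$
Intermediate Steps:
$Y = -1680$ ($Y = \left(-68 + 33\right) \left(-103 + 151\right) = \left(-35\right) 48 = -1680$)
$Y^{2} = \left(-1680\right)^{2} = 2822400$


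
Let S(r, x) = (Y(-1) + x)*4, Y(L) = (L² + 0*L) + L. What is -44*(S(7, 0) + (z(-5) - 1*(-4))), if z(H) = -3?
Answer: -44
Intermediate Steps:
Y(L) = L + L² (Y(L) = (L² + 0) + L = L² + L = L + L²)
S(r, x) = 4*x (S(r, x) = (-(1 - 1) + x)*4 = (-1*0 + x)*4 = (0 + x)*4 = x*4 = 4*x)
-44*(S(7, 0) + (z(-5) - 1*(-4))) = -44*(4*0 + (-3 - 1*(-4))) = -44*(0 + (-3 + 4)) = -44*(0 + 1) = -44*1 = -44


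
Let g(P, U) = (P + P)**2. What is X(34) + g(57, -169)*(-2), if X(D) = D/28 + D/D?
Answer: -363857/14 ≈ -25990.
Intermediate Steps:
g(P, U) = 4*P**2 (g(P, U) = (2*P)**2 = 4*P**2)
X(D) = 1 + D/28 (X(D) = D*(1/28) + 1 = D/28 + 1 = 1 + D/28)
X(34) + g(57, -169)*(-2) = (1 + (1/28)*34) + (4*57**2)*(-2) = (1 + 17/14) + (4*3249)*(-2) = 31/14 + 12996*(-2) = 31/14 - 25992 = -363857/14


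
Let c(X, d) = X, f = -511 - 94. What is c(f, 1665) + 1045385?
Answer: 1044780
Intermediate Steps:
f = -605
c(f, 1665) + 1045385 = -605 + 1045385 = 1044780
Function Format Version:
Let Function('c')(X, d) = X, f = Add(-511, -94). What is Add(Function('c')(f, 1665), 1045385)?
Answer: 1044780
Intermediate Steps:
f = -605
Add(Function('c')(f, 1665), 1045385) = Add(-605, 1045385) = 1044780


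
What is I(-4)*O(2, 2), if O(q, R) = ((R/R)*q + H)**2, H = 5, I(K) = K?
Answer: -196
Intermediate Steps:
O(q, R) = (5 + q)**2 (O(q, R) = ((R/R)*q + 5)**2 = (1*q + 5)**2 = (q + 5)**2 = (5 + q)**2)
I(-4)*O(2, 2) = -4*(5 + 2)**2 = -4*7**2 = -4*49 = -196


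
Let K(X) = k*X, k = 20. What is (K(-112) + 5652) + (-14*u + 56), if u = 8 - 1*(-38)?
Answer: 2824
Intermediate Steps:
u = 46 (u = 8 + 38 = 46)
K(X) = 20*X
(K(-112) + 5652) + (-14*u + 56) = (20*(-112) + 5652) + (-14*46 + 56) = (-2240 + 5652) + (-644 + 56) = 3412 - 588 = 2824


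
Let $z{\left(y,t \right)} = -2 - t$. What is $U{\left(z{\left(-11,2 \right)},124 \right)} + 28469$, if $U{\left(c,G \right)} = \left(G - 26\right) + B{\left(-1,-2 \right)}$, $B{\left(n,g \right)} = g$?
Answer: $28565$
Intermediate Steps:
$U{\left(c,G \right)} = -28 + G$ ($U{\left(c,G \right)} = \left(G - 26\right) - 2 = \left(-26 + G\right) - 2 = -28 + G$)
$U{\left(z{\left(-11,2 \right)},124 \right)} + 28469 = \left(-28 + 124\right) + 28469 = 96 + 28469 = 28565$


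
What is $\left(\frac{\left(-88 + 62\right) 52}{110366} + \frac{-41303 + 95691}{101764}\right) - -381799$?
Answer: $\frac{536012435619832}{1403910703} \approx 3.818 \cdot 10^{5}$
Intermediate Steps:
$\left(\frac{\left(-88 + 62\right) 52}{110366} + \frac{-41303 + 95691}{101764}\right) - -381799 = \left(\left(-26\right) 52 \cdot \frac{1}{110366} + 54388 \cdot \frac{1}{101764}\right) + 381799 = \left(\left(-1352\right) \frac{1}{110366} + \frac{13597}{25441}\right) + 381799 = \left(- \frac{676}{55183} + \frac{13597}{25441}\right) + 381799 = \frac{733125135}{1403910703} + 381799 = \frac{536012435619832}{1403910703}$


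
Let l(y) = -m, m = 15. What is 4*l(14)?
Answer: -60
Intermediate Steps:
l(y) = -15 (l(y) = -1*15 = -15)
4*l(14) = 4*(-15) = -60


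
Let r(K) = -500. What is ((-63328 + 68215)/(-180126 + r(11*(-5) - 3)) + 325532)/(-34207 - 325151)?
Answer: -582173645/642667308 ≈ -0.90587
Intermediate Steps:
((-63328 + 68215)/(-180126 + r(11*(-5) - 3)) + 325532)/(-34207 - 325151) = ((-63328 + 68215)/(-180126 - 500) + 325532)/(-34207 - 325151) = (4887/(-180626) + 325532)/(-359358) = (4887*(-1/180626) + 325532)*(-1/359358) = (-4887/180626 + 325532)*(-1/359358) = (58799538145/180626)*(-1/359358) = -582173645/642667308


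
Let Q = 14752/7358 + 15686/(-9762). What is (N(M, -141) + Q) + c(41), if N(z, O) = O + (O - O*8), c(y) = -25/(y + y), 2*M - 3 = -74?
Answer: 1245864003491/1472490318 ≈ 846.09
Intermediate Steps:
M = -71/2 (M = 3/2 + (½)*(-74) = 3/2 - 37 = -71/2 ≈ -35.500)
c(y) = -25/(2*y) (c(y) = -25*1/(2*y) = -25/(2*y))
N(z, O) = -6*O (N(z, O) = O + (O - 8*O) = O - 7*O = -6*O)
Q = 7147859/17957199 (Q = 14752*(1/7358) + 15686*(-1/9762) = 7376/3679 - 7843/4881 = 7147859/17957199 ≈ 0.39805)
(N(M, -141) + Q) + c(41) = (-6*(-141) + 7147859/17957199) - 25/2/41 = (846 + 7147859/17957199) - 25/2*1/41 = 15198938213/17957199 - 25/82 = 1245864003491/1472490318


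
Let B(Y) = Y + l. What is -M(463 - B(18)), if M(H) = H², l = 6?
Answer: -192721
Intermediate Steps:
B(Y) = 6 + Y (B(Y) = Y + 6 = 6 + Y)
-M(463 - B(18)) = -(463 - (6 + 18))² = -(463 - 1*24)² = -(463 - 24)² = -1*439² = -1*192721 = -192721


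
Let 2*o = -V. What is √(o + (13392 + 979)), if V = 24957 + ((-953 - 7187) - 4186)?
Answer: √32222/2 ≈ 89.752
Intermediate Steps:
V = 12631 (V = 24957 + (-8140 - 4186) = 24957 - 12326 = 12631)
o = -12631/2 (o = (-1*12631)/2 = (½)*(-12631) = -12631/2 ≈ -6315.5)
√(o + (13392 + 979)) = √(-12631/2 + (13392 + 979)) = √(-12631/2 + 14371) = √(16111/2) = √32222/2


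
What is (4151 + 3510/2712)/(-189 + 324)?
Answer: 1876837/61020 ≈ 30.758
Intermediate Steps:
(4151 + 3510/2712)/(-189 + 324) = (4151 + 3510*(1/2712))/135 = (4151 + 585/452)*(1/135) = (1876837/452)*(1/135) = 1876837/61020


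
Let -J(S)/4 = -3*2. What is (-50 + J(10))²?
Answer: 676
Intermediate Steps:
J(S) = 24 (J(S) = -(-12)*2 = -4*(-6) = 24)
(-50 + J(10))² = (-50 + 24)² = (-26)² = 676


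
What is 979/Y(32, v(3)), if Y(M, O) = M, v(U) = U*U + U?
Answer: 979/32 ≈ 30.594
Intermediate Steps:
v(U) = U + U² (v(U) = U² + U = U + U²)
979/Y(32, v(3)) = 979/32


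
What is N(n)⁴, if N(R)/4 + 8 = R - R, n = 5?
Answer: 1048576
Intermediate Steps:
N(R) = -32 (N(R) = -32 + 4*(R - R) = -32 + 4*0 = -32 + 0 = -32)
N(n)⁴ = (-32)⁴ = 1048576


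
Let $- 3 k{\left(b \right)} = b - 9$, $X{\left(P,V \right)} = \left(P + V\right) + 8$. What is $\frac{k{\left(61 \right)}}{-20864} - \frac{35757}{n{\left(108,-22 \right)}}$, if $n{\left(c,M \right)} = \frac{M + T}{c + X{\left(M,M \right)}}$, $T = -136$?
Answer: $\frac{20142920323}{1236192} \approx 16294.0$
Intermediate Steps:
$X{\left(P,V \right)} = 8 + P + V$
$k{\left(b \right)} = 3 - \frac{b}{3}$ ($k{\left(b \right)} = - \frac{b - 9}{3} = - \frac{-9 + b}{3} = 3 - \frac{b}{3}$)
$n{\left(c,M \right)} = \frac{-136 + M}{8 + c + 2 M}$ ($n{\left(c,M \right)} = \frac{M - 136}{c + \left(8 + M + M\right)} = \frac{-136 + M}{c + \left(8 + 2 M\right)} = \frac{-136 + M}{8 + c + 2 M}$)
$\frac{k{\left(61 \right)}}{-20864} - \frac{35757}{n{\left(108,-22 \right)}} = \frac{3 - \frac{61}{3}}{-20864} - \frac{35757}{\frac{1}{8 + 108 + 2 \left(-22\right)} \left(-136 - 22\right)} = \left(3 - \frac{61}{3}\right) \left(- \frac{1}{20864}\right) - \frac{35757}{\frac{1}{8 + 108 - 44} \left(-158\right)} = \left(- \frac{52}{3}\right) \left(- \frac{1}{20864}\right) - \frac{35757}{\frac{1}{72} \left(-158\right)} = \frac{13}{15648} - \frac{35757}{\frac{1}{72} \left(-158\right)} = \frac{13}{15648} - \frac{35757}{- \frac{79}{36}} = \frac{13}{15648} - - \frac{1287252}{79} = \frac{13}{15648} + \frac{1287252}{79} = \frac{20142920323}{1236192}$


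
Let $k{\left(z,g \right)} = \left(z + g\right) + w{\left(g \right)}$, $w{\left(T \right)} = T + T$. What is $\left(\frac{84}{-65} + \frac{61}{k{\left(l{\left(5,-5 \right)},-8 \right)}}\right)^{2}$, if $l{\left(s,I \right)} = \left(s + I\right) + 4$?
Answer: $\frac{1274641}{67600} \approx 18.856$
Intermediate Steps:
$l{\left(s,I \right)} = 4 + I + s$ ($l{\left(s,I \right)} = \left(I + s\right) + 4 = 4 + I + s$)
$w{\left(T \right)} = 2 T$
$k{\left(z,g \right)} = z + 3 g$ ($k{\left(z,g \right)} = \left(z + g\right) + 2 g = \left(g + z\right) + 2 g = z + 3 g$)
$\left(\frac{84}{-65} + \frac{61}{k{\left(l{\left(5,-5 \right)},-8 \right)}}\right)^{2} = \left(\frac{84}{-65} + \frac{61}{\left(4 - 5 + 5\right) + 3 \left(-8\right)}\right)^{2} = \left(84 \left(- \frac{1}{65}\right) + \frac{61}{4 - 24}\right)^{2} = \left(- \frac{84}{65} + \frac{61}{-20}\right)^{2} = \left(- \frac{84}{65} + 61 \left(- \frac{1}{20}\right)\right)^{2} = \left(- \frac{84}{65} - \frac{61}{20}\right)^{2} = \left(- \frac{1129}{260}\right)^{2} = \frac{1274641}{67600}$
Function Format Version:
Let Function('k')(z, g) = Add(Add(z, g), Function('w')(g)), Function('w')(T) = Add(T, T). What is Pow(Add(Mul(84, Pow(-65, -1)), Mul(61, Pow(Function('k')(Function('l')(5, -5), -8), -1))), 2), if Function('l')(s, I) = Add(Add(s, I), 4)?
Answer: Rational(1274641, 67600) ≈ 18.856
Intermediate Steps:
Function('l')(s, I) = Add(4, I, s) (Function('l')(s, I) = Add(Add(I, s), 4) = Add(4, I, s))
Function('w')(T) = Mul(2, T)
Function('k')(z, g) = Add(z, Mul(3, g)) (Function('k')(z, g) = Add(Add(z, g), Mul(2, g)) = Add(Add(g, z), Mul(2, g)) = Add(z, Mul(3, g)))
Pow(Add(Mul(84, Pow(-65, -1)), Mul(61, Pow(Function('k')(Function('l')(5, -5), -8), -1))), 2) = Pow(Add(Mul(84, Pow(-65, -1)), Mul(61, Pow(Add(Add(4, -5, 5), Mul(3, -8)), -1))), 2) = Pow(Add(Mul(84, Rational(-1, 65)), Mul(61, Pow(Add(4, -24), -1))), 2) = Pow(Add(Rational(-84, 65), Mul(61, Pow(-20, -1))), 2) = Pow(Add(Rational(-84, 65), Mul(61, Rational(-1, 20))), 2) = Pow(Add(Rational(-84, 65), Rational(-61, 20)), 2) = Pow(Rational(-1129, 260), 2) = Rational(1274641, 67600)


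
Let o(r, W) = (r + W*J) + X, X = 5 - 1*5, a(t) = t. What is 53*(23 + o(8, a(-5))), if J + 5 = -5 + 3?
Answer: 3498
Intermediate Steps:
J = -7 (J = -5 + (-5 + 3) = -5 - 2 = -7)
X = 0 (X = 5 - 5 = 0)
o(r, W) = r - 7*W (o(r, W) = (r + W*(-7)) + 0 = (r - 7*W) + 0 = r - 7*W)
53*(23 + o(8, a(-5))) = 53*(23 + (8 - 7*(-5))) = 53*(23 + (8 + 35)) = 53*(23 + 43) = 53*66 = 3498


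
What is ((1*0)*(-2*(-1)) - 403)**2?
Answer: 162409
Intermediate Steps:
((1*0)*(-2*(-1)) - 403)**2 = (0*2 - 403)**2 = (0 - 403)**2 = (-403)**2 = 162409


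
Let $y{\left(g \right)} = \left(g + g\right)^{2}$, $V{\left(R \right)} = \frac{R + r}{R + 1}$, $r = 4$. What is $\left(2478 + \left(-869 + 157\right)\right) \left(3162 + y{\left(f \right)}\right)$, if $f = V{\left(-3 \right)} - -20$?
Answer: $8270178$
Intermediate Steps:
$V{\left(R \right)} = \frac{4 + R}{1 + R}$ ($V{\left(R \right)} = \frac{R + 4}{R + 1} = \frac{4 + R}{1 + R}$)
$f = \frac{39}{2}$ ($f = \frac{4 - 3}{1 - 3} - -20 = \frac{1}{-2} \cdot 1 + 20 = \left(- \frac{1}{2}\right) 1 + 20 = - \frac{1}{2} + 20 = \frac{39}{2} \approx 19.5$)
$y{\left(g \right)} = 4 g^{2}$ ($y{\left(g \right)} = \left(2 g\right)^{2} = 4 g^{2}$)
$\left(2478 + \left(-869 + 157\right)\right) \left(3162 + y{\left(f \right)}\right) = \left(2478 + \left(-869 + 157\right)\right) \left(3162 + 4 \left(\frac{39}{2}\right)^{2}\right) = \left(2478 - 712\right) \left(3162 + 4 \cdot \frac{1521}{4}\right) = 1766 \left(3162 + 1521\right) = 1766 \cdot 4683 = 8270178$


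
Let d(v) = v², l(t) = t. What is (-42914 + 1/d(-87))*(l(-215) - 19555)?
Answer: 2140537868350/2523 ≈ 8.4841e+8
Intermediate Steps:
(-42914 + 1/d(-87))*(l(-215) - 19555) = (-42914 + 1/((-87)²))*(-215 - 19555) = (-42914 + 1/7569)*(-19770) = -324816065/7569*(-19770) = 2140537868350/2523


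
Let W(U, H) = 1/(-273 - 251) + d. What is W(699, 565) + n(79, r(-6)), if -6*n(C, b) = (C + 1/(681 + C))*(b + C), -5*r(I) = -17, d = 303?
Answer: -291942269/373350 ≈ -781.95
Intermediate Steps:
W(U, H) = 158771/524 (W(U, H) = 1/(-273 - 251) + 303 = 1/(-524) + 303 = -1/524 + 303 = 158771/524)
r(I) = 17/5 (r(I) = -1/5*(-17) = 17/5)
n(C, b) = -(C + b)*(C + 1/(681 + C))/6 (n(C, b) = -(C + 1/(681 + C))*(b + C)/6 = -(C + 1/(681 + C))*(C + b)/6 = -(C + b)*(C + 1/(681 + C))/6)
W(699, 565) + n(79, r(-6)) = 158771/524 + (-1*79 - 1*17/5 - 1*79**3 - 681*79**2 - 1*17/5*79**2 - 681*79*17/5)/(6*(681 + 79)) = 158771/524 + (1/6)*(-79 - 17/5 - 1*493039 - 681*6241 - 1*17/5*6241 - 914583/5)/760 = 158771/524 + (1/6)*(1/760)*(-79 - 17/5 - 493039 - 4250121 - 106097/5 - 914583/5) = 158771/524 + (1/6)*(1/760)*(-24736892/5) = 158771/524 - 6184223/5700 = -291942269/373350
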